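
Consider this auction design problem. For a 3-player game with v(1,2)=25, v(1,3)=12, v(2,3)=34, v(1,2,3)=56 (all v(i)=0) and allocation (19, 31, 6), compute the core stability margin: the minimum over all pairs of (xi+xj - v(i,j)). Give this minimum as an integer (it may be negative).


Step 1: Slack for coalition (1,2): x1+x2 - v12 = 50 - 25 = 25
Step 2: Slack for coalition (1,3): x1+x3 - v13 = 25 - 12 = 13
Step 3: Slack for coalition (2,3): x2+x3 - v23 = 37 - 34 = 3
Step 4: Minimum slack = min(25, 13, 3) = 3, attained by (2,3); no pair can gain by deviating, so the allocation is in the core

3


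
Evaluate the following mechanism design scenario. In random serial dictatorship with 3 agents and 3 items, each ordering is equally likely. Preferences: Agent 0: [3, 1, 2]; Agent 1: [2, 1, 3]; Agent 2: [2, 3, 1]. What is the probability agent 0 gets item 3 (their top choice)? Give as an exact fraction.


Step 1: Agent 0 wants item 3
Step 2: There are 6 possible orderings of agents
Step 3: In 5 orderings, agent 0 gets item 3
Step 4: Probability = 5/6

5/6


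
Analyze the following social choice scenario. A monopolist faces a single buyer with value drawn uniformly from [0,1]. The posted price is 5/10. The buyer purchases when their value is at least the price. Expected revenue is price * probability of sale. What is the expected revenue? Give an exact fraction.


Step 1: Posted price r = 1/2, value support [0,1]
Step 2: P(v >= r) = (1 - 1/2)/1 = 1/2
Step 3: Expected revenue = r * P(v >= r) = 1/2 * 1/2
Step 4: Revenue = 1/4

1/4


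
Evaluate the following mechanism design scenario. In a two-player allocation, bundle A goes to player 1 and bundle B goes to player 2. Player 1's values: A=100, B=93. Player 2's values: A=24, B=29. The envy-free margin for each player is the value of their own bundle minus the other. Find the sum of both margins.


Step 1: Player 1's margin = v1(A) - v1(B) = 100 - 93 = 7
Step 2: Player 2's margin = v2(B) - v2(A) = 29 - 24 = 5
Step 3: Total margin = 7 + 5 = 12

12


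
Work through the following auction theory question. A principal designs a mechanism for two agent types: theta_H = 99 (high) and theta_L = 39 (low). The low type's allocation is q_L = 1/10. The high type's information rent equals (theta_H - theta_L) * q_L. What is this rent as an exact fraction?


Step 1: theta_H - theta_L = 99 - 39 = 60
Step 2: Information rent = (theta_H - theta_L) * q_L
Step 3: = 60 * 1/10
Step 4: = 6

6


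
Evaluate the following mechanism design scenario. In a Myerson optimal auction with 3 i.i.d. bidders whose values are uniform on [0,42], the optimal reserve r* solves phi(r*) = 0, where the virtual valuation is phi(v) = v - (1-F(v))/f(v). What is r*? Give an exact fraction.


Step 1: For U[0,42], F(v) = v/42 and f(v) = 1/42
Step 2: phi(v) = v - (1 - v/42)/(1/42) = v - (42 - v) = 2v - 42
Step 3: Set phi(r*) = 0: 2r* - 42 = 0
Step 4: r* = 42/2 = 21 (the number of bidders n = 3 does not enter)

21


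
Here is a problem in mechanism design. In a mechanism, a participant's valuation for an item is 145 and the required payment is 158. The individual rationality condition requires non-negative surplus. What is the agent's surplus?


Step 1: Surplus = value - payment = 145 - 158 = -13
Step 2: IR is violated (surplus < 0)

-13


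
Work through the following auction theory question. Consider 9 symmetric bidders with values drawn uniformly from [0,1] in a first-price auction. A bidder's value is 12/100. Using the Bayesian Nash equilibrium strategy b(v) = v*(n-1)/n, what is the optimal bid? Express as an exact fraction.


Step 1: The symmetric BNE bidding function is b(v) = v * (n-1) / n
Step 2: Substitute v = 3/25 and n = 9
Step 3: b = 3/25 * 8/9
Step 4: b = 8/75

8/75


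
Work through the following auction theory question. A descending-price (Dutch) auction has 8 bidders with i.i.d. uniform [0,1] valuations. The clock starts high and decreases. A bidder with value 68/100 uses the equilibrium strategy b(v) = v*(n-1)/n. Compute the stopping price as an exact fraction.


Step 1: Dutch auctions are strategically equivalent to first-price auctions
Step 2: The equilibrium bid is b(v) = v*(n-1)/n
Step 3: b = 17/25 * 7/8
Step 4: b = 119/200

119/200


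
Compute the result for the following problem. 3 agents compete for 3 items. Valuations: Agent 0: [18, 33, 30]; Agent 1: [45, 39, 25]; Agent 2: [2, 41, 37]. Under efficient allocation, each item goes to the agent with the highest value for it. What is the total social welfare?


Step 1: For each item, find the maximum value among all agents.
Step 2: Item 0 -> Agent 1 (value 45)
Step 3: Item 1 -> Agent 2 (value 41)
Step 4: Item 2 -> Agent 2 (value 37)
Step 5: Total welfare = 45 + 41 + 37 = 123

123


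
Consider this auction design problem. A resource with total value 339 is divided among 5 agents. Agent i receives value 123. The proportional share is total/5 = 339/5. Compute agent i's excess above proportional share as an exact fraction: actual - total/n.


Step 1: Proportional share = 339/5
Step 2: Agent's actual allocation = 123
Step 3: Excess = 123 - 339/5 = 276/5

276/5


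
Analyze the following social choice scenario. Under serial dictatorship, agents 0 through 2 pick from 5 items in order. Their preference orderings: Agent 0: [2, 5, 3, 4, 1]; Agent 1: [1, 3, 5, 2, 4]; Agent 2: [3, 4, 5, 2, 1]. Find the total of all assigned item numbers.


Step 1: Agent 0 picks item 2
Step 2: Agent 1 picks item 1
Step 3: Agent 2 picks item 3
Step 4: Sum = 2 + 1 + 3 = 6

6


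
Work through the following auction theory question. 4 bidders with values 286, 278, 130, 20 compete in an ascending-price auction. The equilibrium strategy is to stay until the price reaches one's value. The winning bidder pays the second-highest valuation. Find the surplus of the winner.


Step 1: Identify the highest value: 286
Step 2: Identify the second-highest value: 278
Step 3: The final price = second-highest value = 278
Step 4: Surplus = 286 - 278 = 8

8


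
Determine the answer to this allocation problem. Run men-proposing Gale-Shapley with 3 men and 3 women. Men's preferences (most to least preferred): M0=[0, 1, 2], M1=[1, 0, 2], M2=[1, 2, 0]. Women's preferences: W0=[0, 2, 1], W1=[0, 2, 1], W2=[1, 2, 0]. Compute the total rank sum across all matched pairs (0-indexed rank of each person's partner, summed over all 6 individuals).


Step 1: Run Gale-Shapley (men propose, women hold best offer):
  M0 proposes to W0; she accepts
  M1 proposes to W1; she accepts
  M2 proposes to W1; she switches from M1
  M1 proposes to W0; rejected
  M1 proposes to W2; she accepts
Step 2: Final matching: W0-M0, W1-M2, W2-M1
Step 3: 0-indexed ranks (man's rank of his match, then woman's): 0 + 0 + 0 + 1 + 2 + 0
Step 4: Total rank sum = 3

3


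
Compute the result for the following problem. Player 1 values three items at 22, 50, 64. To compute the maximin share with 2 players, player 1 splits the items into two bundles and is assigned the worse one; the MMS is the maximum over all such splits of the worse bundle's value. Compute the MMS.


Step 1: Item values = 22, 50, 64
Step 2: Enumerate all 2-bundle partitions and take the smaller bundle:
  Partition 1: {22} vs {50,64} -> bundles 22, 114; min = 22
  Partition 2: {50} vs {22,64} -> bundles 50, 86; min = 50
  Partition 3: {64} vs {22,50} -> bundles 64, 72; min = 64
Step 3: MMS = max(22, 50, 64) = 64

64


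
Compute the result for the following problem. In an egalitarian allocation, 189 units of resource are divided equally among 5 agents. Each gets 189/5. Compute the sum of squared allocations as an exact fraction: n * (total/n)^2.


Step 1: Each agent's share = 189/5
Step 2: Square of each share = (189/5)^2 = 35721/25
Step 3: Sum of squares = 5 * 35721/25 = 35721/5

35721/5


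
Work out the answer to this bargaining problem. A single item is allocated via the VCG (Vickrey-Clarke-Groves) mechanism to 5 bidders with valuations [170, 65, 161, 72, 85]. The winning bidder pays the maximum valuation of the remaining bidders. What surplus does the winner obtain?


Step 1: The winner is the agent with the highest value: agent 0 with value 170
Step 2: Values of other agents: [65, 161, 72, 85]
Step 3: VCG payment = max of others' values = 161
Step 4: Surplus = 170 - 161 = 9

9


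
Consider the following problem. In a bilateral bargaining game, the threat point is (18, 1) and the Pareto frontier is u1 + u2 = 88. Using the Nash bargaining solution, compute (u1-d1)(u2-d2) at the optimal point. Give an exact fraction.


Step 1: The Nash solution splits surplus symmetrically above the disagreement point
Step 2: u1 = (total + d1 - d2)/2 = (88 + 18 - 1)/2 = 105/2
Step 3: u2 = (total - d1 + d2)/2 = (88 - 18 + 1)/2 = 71/2
Step 4: Nash product = (105/2 - 18) * (71/2 - 1)
Step 5: = 69/2 * 69/2 = 4761/4

4761/4


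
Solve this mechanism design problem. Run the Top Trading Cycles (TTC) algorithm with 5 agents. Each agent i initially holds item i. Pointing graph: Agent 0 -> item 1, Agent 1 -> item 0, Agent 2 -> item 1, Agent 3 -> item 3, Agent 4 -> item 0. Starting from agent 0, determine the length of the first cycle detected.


Step 1: Trace the pointer graph from agent 0: 0 -> 1 -> 0
Step 2: A cycle is detected when we revisit agent 0
Step 3: The cycle is: 0 -> 1 -> 0
Step 4: Cycle length = 2

2


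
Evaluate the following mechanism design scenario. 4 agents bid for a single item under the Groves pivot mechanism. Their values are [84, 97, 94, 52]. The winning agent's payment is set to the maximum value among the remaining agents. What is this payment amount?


Step 1: The efficient winner is agent 1 with value 97
Step 2: Other agents' values: [84, 94, 52]
Step 3: Pivot payment = max(others) = 94
Step 4: The winner pays 94

94


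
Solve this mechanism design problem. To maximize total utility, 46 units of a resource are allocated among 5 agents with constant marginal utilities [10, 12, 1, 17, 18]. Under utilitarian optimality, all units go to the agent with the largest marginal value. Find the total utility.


Step 1: The marginal utilities are [10, 12, 1, 17, 18]
Step 2: The highest marginal utility is 18
Step 3: All 46 units go to that agent
Step 4: Total utility = 18 * 46 = 828

828


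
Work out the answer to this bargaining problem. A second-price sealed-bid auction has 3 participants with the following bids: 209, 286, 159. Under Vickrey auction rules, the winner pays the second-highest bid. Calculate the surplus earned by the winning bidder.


Step 1: Sort bids in descending order: 286, 209, 159
Step 2: The winning bid is the highest: 286
Step 3: The payment equals the second-highest bid: 209
Step 4: Surplus = winner's bid - payment = 286 - 209 = 77

77


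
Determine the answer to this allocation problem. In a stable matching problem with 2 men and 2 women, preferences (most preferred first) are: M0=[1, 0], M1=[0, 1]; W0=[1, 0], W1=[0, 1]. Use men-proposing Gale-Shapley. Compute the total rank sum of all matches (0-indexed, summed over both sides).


Step 1: Run Gale-Shapley (men propose, women hold best offer):
  M0 proposes to W1; she accepts
  M1 proposes to W0; she accepts
Step 2: Final matching: W0-M1, W1-M0
Step 3: 0-indexed ranks (man's rank of his match, then woman's): 0 + 0 + 0 + 0
Step 4: Total rank sum = 0

0


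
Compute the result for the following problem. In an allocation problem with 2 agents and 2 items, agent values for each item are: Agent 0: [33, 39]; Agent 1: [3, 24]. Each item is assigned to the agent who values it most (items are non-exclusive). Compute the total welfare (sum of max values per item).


Step 1: For each item, find the maximum value among all agents.
Step 2: Item 0 -> Agent 0 (value 33)
Step 3: Item 1 -> Agent 0 (value 39)
Step 4: Total welfare = 33 + 39 = 72

72


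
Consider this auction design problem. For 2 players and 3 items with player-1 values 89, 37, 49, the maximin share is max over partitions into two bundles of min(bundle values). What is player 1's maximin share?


Step 1: Item values = 89, 37, 49
Step 2: Enumerate all 2-bundle partitions and take the smaller bundle:
  Partition 1: {89} vs {37,49} -> bundles 89, 86; min = 86
  Partition 2: {37} vs {89,49} -> bundles 37, 138; min = 37
  Partition 3: {49} vs {89,37} -> bundles 49, 126; min = 49
Step 3: MMS = max(86, 37, 49) = 86

86


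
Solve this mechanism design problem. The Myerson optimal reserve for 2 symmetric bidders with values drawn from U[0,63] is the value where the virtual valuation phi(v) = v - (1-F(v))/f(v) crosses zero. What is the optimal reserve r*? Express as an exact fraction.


Step 1: For U[0,63], F(v) = v/63 and f(v) = 1/63
Step 2: phi(v) = v - (1 - v/63)/(1/63) = v - (63 - v) = 2v - 63
Step 3: Set phi(r*) = 0: 2r* - 63 = 0
Step 4: r* = 63/2 (the number of bidders n = 2 does not enter)

63/2


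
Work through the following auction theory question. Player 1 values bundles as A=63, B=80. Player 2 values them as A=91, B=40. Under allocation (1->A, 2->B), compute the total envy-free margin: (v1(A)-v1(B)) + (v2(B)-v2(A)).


Step 1: Player 1's margin = v1(A) - v1(B) = 63 - 80 = -17
Step 2: Player 2's margin = v2(B) - v2(A) = 40 - 91 = -51
Step 3: Total margin = -17 + -51 = -68

-68


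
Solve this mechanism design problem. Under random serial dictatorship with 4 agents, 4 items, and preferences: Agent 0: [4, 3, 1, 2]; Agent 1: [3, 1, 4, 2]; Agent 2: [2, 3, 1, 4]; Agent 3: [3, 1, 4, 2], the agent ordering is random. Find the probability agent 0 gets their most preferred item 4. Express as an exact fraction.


Step 1: Agent 0 wants item 4
Step 2: There are 24 possible orderings of agents
Step 3: In 24 orderings, agent 0 gets item 4
Step 4: Probability = 24/24 = 1

1


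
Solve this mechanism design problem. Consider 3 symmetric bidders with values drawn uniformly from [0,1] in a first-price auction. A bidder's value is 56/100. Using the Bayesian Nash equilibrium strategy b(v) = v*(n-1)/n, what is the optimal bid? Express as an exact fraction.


Step 1: The symmetric BNE bidding function is b(v) = v * (n-1) / n
Step 2: Substitute v = 14/25 and n = 3
Step 3: b = 14/25 * 2/3
Step 4: b = 28/75

28/75


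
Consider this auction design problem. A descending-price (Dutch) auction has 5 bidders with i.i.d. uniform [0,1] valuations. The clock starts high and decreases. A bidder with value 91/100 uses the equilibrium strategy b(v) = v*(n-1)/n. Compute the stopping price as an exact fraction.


Step 1: Dutch auctions are strategically equivalent to first-price auctions
Step 2: The equilibrium bid is b(v) = v*(n-1)/n
Step 3: b = 91/100 * 4/5
Step 4: b = 91/125

91/125


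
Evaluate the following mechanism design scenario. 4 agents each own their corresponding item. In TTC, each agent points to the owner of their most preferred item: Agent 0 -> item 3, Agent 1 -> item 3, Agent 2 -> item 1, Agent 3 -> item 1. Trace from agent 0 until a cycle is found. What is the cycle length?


Step 1: Trace the pointer graph from agent 0: 0 -> 3 -> 1 -> 3
Step 2: A cycle is detected when we revisit agent 3
Step 3: The cycle is: 3 -> 1 -> 3
Step 4: Cycle length = 2

2


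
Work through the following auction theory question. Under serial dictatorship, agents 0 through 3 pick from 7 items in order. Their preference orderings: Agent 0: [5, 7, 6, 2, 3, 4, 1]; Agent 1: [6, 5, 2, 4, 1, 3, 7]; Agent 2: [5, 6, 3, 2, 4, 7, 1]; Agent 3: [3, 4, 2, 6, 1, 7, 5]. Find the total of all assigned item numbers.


Step 1: Agent 0 picks item 5
Step 2: Agent 1 picks item 6
Step 3: Agent 2 picks item 3
Step 4: Agent 3 picks item 4
Step 5: Sum = 5 + 6 + 3 + 4 = 18

18


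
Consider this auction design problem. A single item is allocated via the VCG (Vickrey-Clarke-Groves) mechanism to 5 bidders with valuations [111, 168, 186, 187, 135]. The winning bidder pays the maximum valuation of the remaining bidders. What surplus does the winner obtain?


Step 1: The winner is the agent with the highest value: agent 3 with value 187
Step 2: Values of other agents: [111, 168, 186, 135]
Step 3: VCG payment = max of others' values = 186
Step 4: Surplus = 187 - 186 = 1

1


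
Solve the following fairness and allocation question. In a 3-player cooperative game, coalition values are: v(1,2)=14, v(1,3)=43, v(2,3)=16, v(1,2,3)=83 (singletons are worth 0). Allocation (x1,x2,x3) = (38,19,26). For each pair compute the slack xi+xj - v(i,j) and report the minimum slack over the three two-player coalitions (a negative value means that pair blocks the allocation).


Step 1: Slack for coalition (1,2): x1+x2 - v12 = 57 - 14 = 43
Step 2: Slack for coalition (1,3): x1+x3 - v13 = 64 - 43 = 21
Step 3: Slack for coalition (2,3): x2+x3 - v23 = 45 - 16 = 29
Step 4: Minimum slack = min(43, 21, 29) = 21, attained by (1,3); no pair can gain by deviating, so the allocation is in the core

21


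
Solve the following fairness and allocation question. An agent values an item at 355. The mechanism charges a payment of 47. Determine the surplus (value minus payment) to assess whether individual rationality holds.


Step 1: Surplus = value - payment = 355 - 47 = 308
Step 2: IR is satisfied (surplus >= 0)

308


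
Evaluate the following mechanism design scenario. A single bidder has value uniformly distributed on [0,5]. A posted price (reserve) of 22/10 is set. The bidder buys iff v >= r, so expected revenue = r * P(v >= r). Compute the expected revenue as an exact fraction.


Step 1: Posted price r = 11/5, value support [0,5]
Step 2: P(v >= r) = (5 - 11/5)/5 = 14/25
Step 3: Expected revenue = r * P(v >= r) = 11/5 * 14/25
Step 4: Revenue = 154/125

154/125


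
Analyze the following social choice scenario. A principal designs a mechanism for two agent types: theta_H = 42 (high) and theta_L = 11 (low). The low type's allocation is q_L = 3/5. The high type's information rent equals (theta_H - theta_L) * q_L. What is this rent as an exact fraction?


Step 1: theta_H - theta_L = 42 - 11 = 31
Step 2: Information rent = (theta_H - theta_L) * q_L
Step 3: = 31 * 3/5
Step 4: = 93/5

93/5


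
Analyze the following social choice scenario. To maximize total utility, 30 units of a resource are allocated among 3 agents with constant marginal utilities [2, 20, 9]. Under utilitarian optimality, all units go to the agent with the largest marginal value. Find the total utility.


Step 1: The marginal utilities are [2, 20, 9]
Step 2: The highest marginal utility is 20
Step 3: All 30 units go to that agent
Step 4: Total utility = 20 * 30 = 600

600


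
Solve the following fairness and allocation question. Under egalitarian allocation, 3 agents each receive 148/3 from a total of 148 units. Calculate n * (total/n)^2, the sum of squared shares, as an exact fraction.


Step 1: Each agent's share = 148/3
Step 2: Square of each share = (148/3)^2 = 21904/9
Step 3: Sum of squares = 3 * 21904/9 = 21904/3

21904/3


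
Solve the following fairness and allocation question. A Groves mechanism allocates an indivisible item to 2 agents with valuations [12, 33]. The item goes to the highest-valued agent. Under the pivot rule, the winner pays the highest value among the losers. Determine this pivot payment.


Step 1: The efficient winner is agent 1 with value 33
Step 2: Other agents' values: [12]
Step 3: Pivot payment = max(others) = 12
Step 4: The winner pays 12

12


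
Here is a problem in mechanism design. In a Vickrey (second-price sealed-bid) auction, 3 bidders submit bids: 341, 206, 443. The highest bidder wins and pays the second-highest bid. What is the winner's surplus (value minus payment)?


Step 1: Sort bids in descending order: 443, 341, 206
Step 2: The winning bid is the highest: 443
Step 3: The payment equals the second-highest bid: 341
Step 4: Surplus = winner's bid - payment = 443 - 341 = 102

102


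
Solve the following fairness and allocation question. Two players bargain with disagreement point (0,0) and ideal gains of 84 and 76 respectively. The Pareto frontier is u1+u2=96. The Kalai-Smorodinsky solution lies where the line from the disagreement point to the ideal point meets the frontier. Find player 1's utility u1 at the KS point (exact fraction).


Step 1: At the KS point, (u1-d1)/r1 = (u2-d2)/r2 = t and u1+u2 = 96
Step 2: u1 = d1 + r1*t and u2 = d2 + r2*t, so (d1 + r1*t) + (d2 + r2*t) = 96
Step 3: t = (96 - 0 - 0)/(84 + 76) = 96/160 = 3/5
Step 4: u1 = d1 + r1*t = 0 + 84 * 3/5 = 252/5
Step 5: (Check: u2 = d2 + r2*t = 228/5; u1+u2 = 252/5 + 228/5 = 96, on the frontier.)

252/5


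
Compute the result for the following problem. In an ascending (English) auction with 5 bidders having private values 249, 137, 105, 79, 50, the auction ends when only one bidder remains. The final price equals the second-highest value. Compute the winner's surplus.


Step 1: Identify the highest value: 249
Step 2: Identify the second-highest value: 137
Step 3: The final price = second-highest value = 137
Step 4: Surplus = 249 - 137 = 112

112


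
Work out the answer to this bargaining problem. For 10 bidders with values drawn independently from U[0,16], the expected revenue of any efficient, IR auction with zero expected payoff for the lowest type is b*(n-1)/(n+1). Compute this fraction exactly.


Step 1: By Revenue Equivalence, expected revenue = b*(n-1)/(n+1)
Step 2: Substituting n = 10, b = 16
Step 3: Revenue = 16*(10-1)/(10+1) = 16*9/11
Step 4: Revenue = 144/11

144/11


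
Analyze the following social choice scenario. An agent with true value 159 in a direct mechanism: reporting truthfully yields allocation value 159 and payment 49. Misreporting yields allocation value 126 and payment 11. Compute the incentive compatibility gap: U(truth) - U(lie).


Step 1: U(truth) = value - payment = 159 - 49 = 110
Step 2: U(lie) = allocation - payment = 126 - 11 = 115
Step 3: IC gap = 110 - 115 = -5

-5


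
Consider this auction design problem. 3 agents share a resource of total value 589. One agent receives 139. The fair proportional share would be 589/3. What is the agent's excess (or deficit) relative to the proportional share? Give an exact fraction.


Step 1: Proportional share = 589/3
Step 2: Agent's actual allocation = 139
Step 3: Excess = 139 - 589/3 = -172/3

-172/3


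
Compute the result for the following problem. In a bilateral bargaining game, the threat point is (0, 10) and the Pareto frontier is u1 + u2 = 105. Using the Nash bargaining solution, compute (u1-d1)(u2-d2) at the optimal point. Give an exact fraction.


Step 1: The Nash solution splits surplus symmetrically above the disagreement point
Step 2: u1 = (total + d1 - d2)/2 = (105 + 0 - 10)/2 = 95/2
Step 3: u2 = (total - d1 + d2)/2 = (105 - 0 + 10)/2 = 115/2
Step 4: Nash product = (95/2 - 0) * (115/2 - 10)
Step 5: = 95/2 * 95/2 = 9025/4

9025/4


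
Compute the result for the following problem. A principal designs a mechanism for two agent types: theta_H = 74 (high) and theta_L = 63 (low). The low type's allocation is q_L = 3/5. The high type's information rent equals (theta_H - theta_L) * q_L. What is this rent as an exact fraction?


Step 1: theta_H - theta_L = 74 - 63 = 11
Step 2: Information rent = (theta_H - theta_L) * q_L
Step 3: = 11 * 3/5
Step 4: = 33/5

33/5


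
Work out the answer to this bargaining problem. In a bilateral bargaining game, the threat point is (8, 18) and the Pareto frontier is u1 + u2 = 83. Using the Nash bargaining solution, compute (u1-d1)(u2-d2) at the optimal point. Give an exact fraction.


Step 1: The Nash solution splits surplus symmetrically above the disagreement point
Step 2: u1 = (total + d1 - d2)/2 = (83 + 8 - 18)/2 = 73/2
Step 3: u2 = (total - d1 + d2)/2 = (83 - 8 + 18)/2 = 93/2
Step 4: Nash product = (73/2 - 8) * (93/2 - 18)
Step 5: = 57/2 * 57/2 = 3249/4

3249/4


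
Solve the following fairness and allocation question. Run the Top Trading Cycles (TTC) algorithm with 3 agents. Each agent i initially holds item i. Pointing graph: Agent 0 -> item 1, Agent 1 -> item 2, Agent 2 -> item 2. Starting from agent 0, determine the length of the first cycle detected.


Step 1: Trace the pointer graph from agent 0: 0 -> 1 -> 2 -> 2
Step 2: A cycle is detected when we revisit agent 2
Step 3: The cycle is: 2 -> 2
Step 4: Cycle length = 1

1


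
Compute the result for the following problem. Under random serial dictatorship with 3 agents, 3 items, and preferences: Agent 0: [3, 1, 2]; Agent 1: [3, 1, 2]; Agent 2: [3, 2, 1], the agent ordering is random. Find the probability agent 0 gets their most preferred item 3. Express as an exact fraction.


Step 1: Agent 0 wants item 3
Step 2: There are 6 possible orderings of agents
Step 3: In 2 orderings, agent 0 gets item 3
Step 4: Probability = 2/6 = 1/3

1/3


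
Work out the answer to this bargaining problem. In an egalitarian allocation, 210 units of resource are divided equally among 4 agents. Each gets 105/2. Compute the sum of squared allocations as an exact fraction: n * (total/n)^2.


Step 1: Each agent's share = 210/4 = 105/2
Step 2: Square of each share = (105/2)^2 = 11025/4
Step 3: Sum of squares = 4 * 11025/4 = 11025

11025


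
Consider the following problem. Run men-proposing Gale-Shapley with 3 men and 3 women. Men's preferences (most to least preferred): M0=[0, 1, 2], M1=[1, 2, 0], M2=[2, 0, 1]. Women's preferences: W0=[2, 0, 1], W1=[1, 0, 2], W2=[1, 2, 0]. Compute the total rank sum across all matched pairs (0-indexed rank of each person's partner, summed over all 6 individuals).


Step 1: Run Gale-Shapley (men propose, women hold best offer):
  M0 proposes to W0; she accepts
  M1 proposes to W1; she accepts
  M2 proposes to W2; she accepts
Step 2: Final matching: W0-M0, W1-M1, W2-M2
Step 3: 0-indexed ranks (man's rank of his match, then woman's): 0 + 1 + 0 + 0 + 0 + 1
Step 4: Total rank sum = 2

2


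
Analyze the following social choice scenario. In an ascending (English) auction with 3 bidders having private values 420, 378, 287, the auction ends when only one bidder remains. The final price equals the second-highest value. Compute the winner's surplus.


Step 1: Identify the highest value: 420
Step 2: Identify the second-highest value: 378
Step 3: The final price = second-highest value = 378
Step 4: Surplus = 420 - 378 = 42

42


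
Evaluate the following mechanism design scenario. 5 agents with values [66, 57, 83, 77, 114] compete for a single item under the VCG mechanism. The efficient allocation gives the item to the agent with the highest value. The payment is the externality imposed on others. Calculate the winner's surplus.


Step 1: The winner is the agent with the highest value: agent 4 with value 114
Step 2: Values of other agents: [66, 57, 83, 77]
Step 3: VCG payment = max of others' values = 83
Step 4: Surplus = 114 - 83 = 31

31


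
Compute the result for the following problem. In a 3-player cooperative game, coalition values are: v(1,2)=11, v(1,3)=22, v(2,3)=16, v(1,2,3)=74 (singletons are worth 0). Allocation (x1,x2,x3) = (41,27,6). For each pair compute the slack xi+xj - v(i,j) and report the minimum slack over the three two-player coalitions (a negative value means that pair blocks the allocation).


Step 1: Slack for coalition (1,2): x1+x2 - v12 = 68 - 11 = 57
Step 2: Slack for coalition (1,3): x1+x3 - v13 = 47 - 22 = 25
Step 3: Slack for coalition (2,3): x2+x3 - v23 = 33 - 16 = 17
Step 4: Minimum slack = min(57, 25, 17) = 17, attained by (2,3); no pair can gain by deviating, so the allocation is in the core

17


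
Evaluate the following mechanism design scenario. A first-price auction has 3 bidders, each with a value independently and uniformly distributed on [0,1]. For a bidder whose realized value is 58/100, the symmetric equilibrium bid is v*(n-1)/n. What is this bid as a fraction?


Step 1: The symmetric BNE bidding function is b(v) = v * (n-1) / n
Step 2: Substitute v = 29/50 and n = 3
Step 3: b = 29/50 * 2/3
Step 4: b = 29/75

29/75


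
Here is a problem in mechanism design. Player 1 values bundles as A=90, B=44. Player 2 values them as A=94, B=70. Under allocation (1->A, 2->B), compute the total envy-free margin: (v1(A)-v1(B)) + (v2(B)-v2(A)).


Step 1: Player 1's margin = v1(A) - v1(B) = 90 - 44 = 46
Step 2: Player 2's margin = v2(B) - v2(A) = 70 - 94 = -24
Step 3: Total margin = 46 + -24 = 22

22


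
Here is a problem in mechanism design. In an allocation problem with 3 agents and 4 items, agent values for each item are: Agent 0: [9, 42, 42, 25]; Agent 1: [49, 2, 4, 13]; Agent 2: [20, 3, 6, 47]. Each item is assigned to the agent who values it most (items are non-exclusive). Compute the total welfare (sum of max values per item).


Step 1: For each item, find the maximum value among all agents.
Step 2: Item 0 -> Agent 1 (value 49)
Step 3: Item 1 -> Agent 0 (value 42)
Step 4: Item 2 -> Agent 0 (value 42)
Step 5: Item 3 -> Agent 2 (value 47)
Step 6: Total welfare = 49 + 42 + 42 + 47 = 180

180


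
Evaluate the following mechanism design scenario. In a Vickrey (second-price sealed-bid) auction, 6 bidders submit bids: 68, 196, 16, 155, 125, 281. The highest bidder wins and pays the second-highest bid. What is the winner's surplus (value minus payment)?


Step 1: Sort bids in descending order: 281, 196, 155, 125, 68, 16
Step 2: The winning bid is the highest: 281
Step 3: The payment equals the second-highest bid: 196
Step 4: Surplus = winner's bid - payment = 281 - 196 = 85

85


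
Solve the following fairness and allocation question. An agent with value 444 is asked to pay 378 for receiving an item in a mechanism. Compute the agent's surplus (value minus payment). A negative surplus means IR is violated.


Step 1: Surplus = value - payment = 444 - 378 = 66
Step 2: IR is satisfied (surplus >= 0)

66


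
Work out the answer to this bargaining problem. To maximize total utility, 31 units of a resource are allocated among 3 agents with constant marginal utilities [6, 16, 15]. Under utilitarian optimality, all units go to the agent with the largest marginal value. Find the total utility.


Step 1: The marginal utilities are [6, 16, 15]
Step 2: The highest marginal utility is 16
Step 3: All 31 units go to that agent
Step 4: Total utility = 16 * 31 = 496

496


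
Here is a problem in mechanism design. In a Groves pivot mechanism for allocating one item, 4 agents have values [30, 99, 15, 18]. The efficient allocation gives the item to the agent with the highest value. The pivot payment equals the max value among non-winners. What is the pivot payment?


Step 1: The efficient winner is agent 1 with value 99
Step 2: Other agents' values: [30, 15, 18]
Step 3: Pivot payment = max(others) = 30
Step 4: The winner pays 30

30


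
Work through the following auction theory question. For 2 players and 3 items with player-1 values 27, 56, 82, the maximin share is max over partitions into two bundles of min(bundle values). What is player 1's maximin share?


Step 1: Item values = 27, 56, 82
Step 2: Enumerate all 2-bundle partitions and take the smaller bundle:
  Partition 1: {27} vs {56,82} -> bundles 27, 138; min = 27
  Partition 2: {56} vs {27,82} -> bundles 56, 109; min = 56
  Partition 3: {82} vs {27,56} -> bundles 82, 83; min = 82
Step 3: MMS = max(27, 56, 82) = 82

82


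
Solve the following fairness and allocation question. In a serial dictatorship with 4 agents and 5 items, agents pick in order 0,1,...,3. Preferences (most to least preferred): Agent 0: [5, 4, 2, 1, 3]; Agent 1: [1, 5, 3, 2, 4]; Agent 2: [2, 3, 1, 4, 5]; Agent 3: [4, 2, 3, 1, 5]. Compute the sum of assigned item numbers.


Step 1: Agent 0 picks item 5
Step 2: Agent 1 picks item 1
Step 3: Agent 2 picks item 2
Step 4: Agent 3 picks item 4
Step 5: Sum = 5 + 1 + 2 + 4 = 12

12


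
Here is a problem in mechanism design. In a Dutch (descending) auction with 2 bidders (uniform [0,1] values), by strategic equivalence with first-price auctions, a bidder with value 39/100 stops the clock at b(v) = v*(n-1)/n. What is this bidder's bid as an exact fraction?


Step 1: Dutch auctions are strategically equivalent to first-price auctions
Step 2: The equilibrium bid is b(v) = v*(n-1)/n
Step 3: b = 39/100 * 1/2
Step 4: b = 39/200

39/200


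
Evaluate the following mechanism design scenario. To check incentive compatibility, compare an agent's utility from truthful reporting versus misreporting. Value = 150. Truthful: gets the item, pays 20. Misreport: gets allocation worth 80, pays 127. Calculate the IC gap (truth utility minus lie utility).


Step 1: U(truth) = value - payment = 150 - 20 = 130
Step 2: U(lie) = allocation - payment = 80 - 127 = -47
Step 3: IC gap = 130 - (-47) = 177

177


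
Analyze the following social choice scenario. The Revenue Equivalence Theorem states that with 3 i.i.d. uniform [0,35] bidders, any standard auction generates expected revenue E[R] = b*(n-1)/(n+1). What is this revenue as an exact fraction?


Step 1: By Revenue Equivalence, expected revenue = b*(n-1)/(n+1)
Step 2: Substituting n = 3, b = 35
Step 3: Revenue = 35*(3-1)/(3+1) = 35*2/4
Step 4: Revenue = 70/4 = 35/2

35/2


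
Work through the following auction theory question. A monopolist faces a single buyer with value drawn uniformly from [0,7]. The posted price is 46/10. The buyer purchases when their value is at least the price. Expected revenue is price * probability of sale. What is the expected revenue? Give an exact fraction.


Step 1: Posted price r = 23/5, value support [0,7]
Step 2: P(v >= r) = (7 - 23/5)/7 = 12/35
Step 3: Expected revenue = r * P(v >= r) = 23/5 * 12/35
Step 4: Revenue = 276/175

276/175


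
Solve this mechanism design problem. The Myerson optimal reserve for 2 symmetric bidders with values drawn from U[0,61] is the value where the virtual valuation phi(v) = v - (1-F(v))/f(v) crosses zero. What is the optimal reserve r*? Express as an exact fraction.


Step 1: For U[0,61], F(v) = v/61 and f(v) = 1/61
Step 2: phi(v) = v - (1 - v/61)/(1/61) = v - (61 - v) = 2v - 61
Step 3: Set phi(r*) = 0: 2r* - 61 = 0
Step 4: r* = 61/2 (the number of bidders n = 2 does not enter)

61/2


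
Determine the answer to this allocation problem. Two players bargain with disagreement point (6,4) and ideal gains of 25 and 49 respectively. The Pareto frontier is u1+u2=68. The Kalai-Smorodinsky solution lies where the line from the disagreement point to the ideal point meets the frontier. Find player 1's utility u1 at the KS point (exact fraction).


Step 1: At the KS point, (u1-d1)/r1 = (u2-d2)/r2 = t and u1+u2 = 68
Step 2: u1 = d1 + r1*t and u2 = d2 + r2*t, so (d1 + r1*t) + (d2 + r2*t) = 68
Step 3: t = (68 - 6 - 4)/(25 + 49) = 58/74 = 29/37
Step 4: u1 = d1 + r1*t = 6 + 25 * 29/37 = 947/37
Step 5: (Check: u2 = d2 + r2*t = 1569/37; u1+u2 = 947/37 + 1569/37 = 68, on the frontier.)

947/37


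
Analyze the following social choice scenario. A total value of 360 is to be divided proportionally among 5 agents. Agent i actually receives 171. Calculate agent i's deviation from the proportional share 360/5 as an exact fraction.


Step 1: Proportional share = 360/5 = 72
Step 2: Agent's actual allocation = 171
Step 3: Excess = 171 - 72 = 99

99


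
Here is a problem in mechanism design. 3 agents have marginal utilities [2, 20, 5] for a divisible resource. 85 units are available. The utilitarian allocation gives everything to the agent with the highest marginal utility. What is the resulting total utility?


Step 1: The marginal utilities are [2, 20, 5]
Step 2: The highest marginal utility is 20
Step 3: All 85 units go to that agent
Step 4: Total utility = 20 * 85 = 1700

1700


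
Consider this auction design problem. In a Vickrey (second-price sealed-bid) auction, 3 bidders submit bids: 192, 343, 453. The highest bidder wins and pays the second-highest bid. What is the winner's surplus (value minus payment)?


Step 1: Sort bids in descending order: 453, 343, 192
Step 2: The winning bid is the highest: 453
Step 3: The payment equals the second-highest bid: 343
Step 4: Surplus = winner's bid - payment = 453 - 343 = 110

110


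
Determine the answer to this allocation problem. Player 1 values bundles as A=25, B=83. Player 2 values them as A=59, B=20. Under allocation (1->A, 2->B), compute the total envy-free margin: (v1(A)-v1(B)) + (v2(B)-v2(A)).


Step 1: Player 1's margin = v1(A) - v1(B) = 25 - 83 = -58
Step 2: Player 2's margin = v2(B) - v2(A) = 20 - 59 = -39
Step 3: Total margin = -58 + -39 = -97

-97


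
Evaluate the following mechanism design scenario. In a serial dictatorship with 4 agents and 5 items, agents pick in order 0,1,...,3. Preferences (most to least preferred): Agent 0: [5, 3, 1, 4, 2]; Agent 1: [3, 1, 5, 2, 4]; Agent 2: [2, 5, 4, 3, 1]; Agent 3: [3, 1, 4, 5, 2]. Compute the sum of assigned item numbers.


Step 1: Agent 0 picks item 5
Step 2: Agent 1 picks item 3
Step 3: Agent 2 picks item 2
Step 4: Agent 3 picks item 1
Step 5: Sum = 5 + 3 + 2 + 1 = 11

11


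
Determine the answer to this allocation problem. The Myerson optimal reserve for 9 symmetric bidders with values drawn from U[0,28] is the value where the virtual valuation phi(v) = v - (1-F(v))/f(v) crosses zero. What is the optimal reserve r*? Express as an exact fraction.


Step 1: For U[0,28], F(v) = v/28 and f(v) = 1/28
Step 2: phi(v) = v - (1 - v/28)/(1/28) = v - (28 - v) = 2v - 28
Step 3: Set phi(r*) = 0: 2r* - 28 = 0
Step 4: r* = 28/2 = 14 (the number of bidders n = 9 does not enter)

14


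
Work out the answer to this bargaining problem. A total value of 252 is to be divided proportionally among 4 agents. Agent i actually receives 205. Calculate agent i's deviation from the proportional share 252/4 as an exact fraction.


Step 1: Proportional share = 252/4 = 63
Step 2: Agent's actual allocation = 205
Step 3: Excess = 205 - 63 = 142

142


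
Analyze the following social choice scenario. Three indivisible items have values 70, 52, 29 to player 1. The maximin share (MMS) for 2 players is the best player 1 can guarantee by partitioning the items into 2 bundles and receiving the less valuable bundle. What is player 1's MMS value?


Step 1: Item values = 70, 52, 29
Step 2: Enumerate all 2-bundle partitions and take the smaller bundle:
  Partition 1: {70} vs {52,29} -> bundles 70, 81; min = 70
  Partition 2: {52} vs {70,29} -> bundles 52, 99; min = 52
  Partition 3: {29} vs {70,52} -> bundles 29, 122; min = 29
Step 3: MMS = max(70, 52, 29) = 70

70


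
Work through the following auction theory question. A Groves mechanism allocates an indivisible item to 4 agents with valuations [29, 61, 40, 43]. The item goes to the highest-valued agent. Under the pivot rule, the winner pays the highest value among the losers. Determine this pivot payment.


Step 1: The efficient winner is agent 1 with value 61
Step 2: Other agents' values: [29, 40, 43]
Step 3: Pivot payment = max(others) = 43
Step 4: The winner pays 43

43


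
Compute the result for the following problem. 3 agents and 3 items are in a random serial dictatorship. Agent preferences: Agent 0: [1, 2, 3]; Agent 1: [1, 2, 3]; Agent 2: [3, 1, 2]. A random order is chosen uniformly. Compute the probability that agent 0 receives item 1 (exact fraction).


Step 1: Agent 0 wants item 1
Step 2: There are 6 possible orderings of agents
Step 3: In 3 orderings, agent 0 gets item 1
Step 4: Probability = 3/6 = 1/2

1/2


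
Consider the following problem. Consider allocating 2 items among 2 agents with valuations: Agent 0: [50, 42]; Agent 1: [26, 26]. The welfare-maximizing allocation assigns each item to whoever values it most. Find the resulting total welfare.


Step 1: For each item, find the maximum value among all agents.
Step 2: Item 0 -> Agent 0 (value 50)
Step 3: Item 1 -> Agent 0 (value 42)
Step 4: Total welfare = 50 + 42 = 92

92


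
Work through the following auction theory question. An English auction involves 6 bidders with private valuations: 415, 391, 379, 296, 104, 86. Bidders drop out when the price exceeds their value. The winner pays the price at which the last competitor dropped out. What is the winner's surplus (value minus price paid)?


Step 1: Identify the highest value: 415
Step 2: Identify the second-highest value: 391
Step 3: The final price = second-highest value = 391
Step 4: Surplus = 415 - 391 = 24

24
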